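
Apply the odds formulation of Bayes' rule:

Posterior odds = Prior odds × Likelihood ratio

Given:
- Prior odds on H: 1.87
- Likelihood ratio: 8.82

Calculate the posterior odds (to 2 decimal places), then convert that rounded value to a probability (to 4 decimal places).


Step 1: Calculate posterior odds
Posterior odds = Prior odds × LR
               = 1.87 × 8.82
               = 16.49

Step 2: Convert to probability
P(H|E) = Posterior odds / (1 + Posterior odds)
       = 16.49 / (1 + 16.49)
       = 16.49 / 17.49
       = 0.9428

The evidence increased P(H) from 0.6516 to 0.9428.


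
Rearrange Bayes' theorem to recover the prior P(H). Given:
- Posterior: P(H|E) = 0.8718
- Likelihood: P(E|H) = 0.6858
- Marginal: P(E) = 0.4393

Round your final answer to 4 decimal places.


From Bayes' theorem: P(H|E) = P(E|H) × P(H) / P(E)

Rearranging for P(H):
P(H) = P(H|E) × P(E) / P(E|H)
     = 0.8718 × 0.4393 / 0.6858
     = 0.38298174 / 0.6858
     = 0.5584


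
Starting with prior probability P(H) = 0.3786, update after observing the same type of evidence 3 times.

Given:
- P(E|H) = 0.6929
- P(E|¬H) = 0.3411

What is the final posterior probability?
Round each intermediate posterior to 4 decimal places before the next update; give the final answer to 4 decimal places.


Sequential Bayesian updating:

Initial prior: P(H) = 0.3786

Update 1:
  P(E) = 0.6929 × 0.3786 + 0.3411 × 0.6214 = 0.26233194 + 0.21195954 = 0.47429148
  P(H|E) = 0.26233194 / 0.47429148 = 0.5531

Update 2:
  P(E) = 0.6929 × 0.5531 + 0.3411 × 0.4469 = 0.38324299 + 0.15243759 = 0.53568058
  P(H|E) = 0.38324299 / 0.53568058 = 0.7154

Update 3:
  P(E) = 0.6929 × 0.7154 + 0.3411 × 0.2846 = 0.49570066 + 0.09707706 = 0.59277772
  P(H|E) = 0.49570066 / 0.59277772 = 0.8362

Final posterior: 0.8362


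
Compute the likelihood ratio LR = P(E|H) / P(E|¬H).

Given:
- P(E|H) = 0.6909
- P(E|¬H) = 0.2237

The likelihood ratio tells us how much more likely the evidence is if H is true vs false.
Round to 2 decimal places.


Likelihood Ratio (LR) = P(E|H) / P(E|¬H)

LR = 0.6909 / 0.2237
   = 3.09

The evidence is 3.09 times more likely if H is true than if H is false.
Since LR > 1, the evidence supports H over ¬H.


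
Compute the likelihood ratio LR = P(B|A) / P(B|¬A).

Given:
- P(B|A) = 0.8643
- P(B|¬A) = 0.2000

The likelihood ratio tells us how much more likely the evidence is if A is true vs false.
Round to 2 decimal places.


Likelihood Ratio (LR) = P(B|A) / P(B|¬A)

LR = 0.8643 / 0.2000
   = 4.32

The evidence is 4.32 times more likely if A is true than if A is false.
Since LR > 1, the evidence supports A over ¬A.


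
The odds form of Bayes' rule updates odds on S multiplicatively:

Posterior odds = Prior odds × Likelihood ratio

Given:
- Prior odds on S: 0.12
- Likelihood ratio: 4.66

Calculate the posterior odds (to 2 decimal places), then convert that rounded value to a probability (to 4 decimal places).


Step 1: Calculate posterior odds
Posterior odds = Prior odds × LR
               = 0.12 × 4.66
               = 0.56

Step 2: Convert to probability
P(S|E) = Posterior odds / (1 + Posterior odds)
       = 0.56 / (1 + 0.56)
       = 0.56 / 1.56
       = 0.3590

The evidence increased P(S) from 0.1071 to 0.3590.


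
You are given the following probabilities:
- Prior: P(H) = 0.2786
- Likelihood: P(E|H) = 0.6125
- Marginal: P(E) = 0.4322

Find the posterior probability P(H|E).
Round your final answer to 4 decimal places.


Using Bayes' theorem:

P(H|E) = P(E|H) × P(H) / P(E)
       = 0.6125 × 0.2786 / 0.4322
       = 0.17064250 / 0.4322
       = 0.3948

The evidence strengthens our belief in H.
Prior: 0.2786 → Posterior: 0.3948


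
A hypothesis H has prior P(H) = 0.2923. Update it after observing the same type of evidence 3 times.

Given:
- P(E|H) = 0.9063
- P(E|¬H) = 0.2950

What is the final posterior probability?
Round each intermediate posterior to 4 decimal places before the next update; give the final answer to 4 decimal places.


Sequential Bayesian updating:

Initial prior: P(H) = 0.2923

Update 1:
  P(E) = 0.9063 × 0.2923 + 0.2950 × 0.7077 = 0.26491149 + 0.20877150 = 0.47368299
  P(H|E) = 0.26491149 / 0.47368299 = 0.5593

Update 2:
  P(E) = 0.9063 × 0.5593 + 0.2950 × 0.4407 = 0.50689359 + 0.13000650 = 0.63690009
  P(H|E) = 0.50689359 / 0.63690009 = 0.7959

Update 3:
  P(E) = 0.9063 × 0.7959 + 0.2950 × 0.2041 = 0.72132417 + 0.06020950 = 0.78153367
  P(H|E) = 0.72132417 / 0.78153367 = 0.9230

Final posterior: 0.9230


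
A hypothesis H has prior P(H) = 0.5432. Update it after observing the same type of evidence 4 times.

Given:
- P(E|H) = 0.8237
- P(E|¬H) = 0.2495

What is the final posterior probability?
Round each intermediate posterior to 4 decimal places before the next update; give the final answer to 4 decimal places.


Sequential Bayesian updating:

Initial prior: P(H) = 0.5432

Update 1:
  P(E) = 0.8237 × 0.5432 + 0.2495 × 0.4568 = 0.44743384 + 0.11397160 = 0.56140544
  P(H|E) = 0.44743384 / 0.56140544 = 0.7970

Update 2:
  P(E) = 0.8237 × 0.7970 + 0.2495 × 0.2030 = 0.65648890 + 0.05064850 = 0.70713740
  P(H|E) = 0.65648890 / 0.70713740 = 0.9284

Update 3:
  P(E) = 0.8237 × 0.9284 + 0.2495 × 0.0716 = 0.76472308 + 0.01786420 = 0.78258728
  P(H|E) = 0.76472308 / 0.78258728 = 0.9772

Update 4:
  P(E) = 0.8237 × 0.9772 + 0.2495 × 0.0228 = 0.80491964 + 0.00568860 = 0.81060824
  P(H|E) = 0.80491964 / 0.81060824 = 0.9930

Final posterior: 0.9930


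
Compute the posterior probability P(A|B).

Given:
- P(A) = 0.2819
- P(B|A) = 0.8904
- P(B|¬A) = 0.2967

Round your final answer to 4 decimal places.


Bayes' theorem: P(A|B) = P(B|A) × P(A) / P(B)

Step 1: Calculate P(B) using law of total probability
P(B) = P(B|A)P(A) + P(B|¬A)P(¬A)
     = 0.8904 × 0.2819 + 0.2967 × 0.7181
     = 0.25100376 + 0.21306027
     = 0.46406403

Step 2: Apply Bayes' theorem
P(A|B) = P(B|A) × P(A) / P(B)
       = 0.25100376 / 0.46406403
       = 0.5409


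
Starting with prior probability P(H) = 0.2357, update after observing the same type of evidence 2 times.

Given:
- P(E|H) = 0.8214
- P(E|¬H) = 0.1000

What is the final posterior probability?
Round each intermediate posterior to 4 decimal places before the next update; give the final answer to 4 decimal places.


Sequential Bayesian updating:

Initial prior: P(H) = 0.2357

Update 1:
  P(E) = 0.8214 × 0.2357 + 0.1000 × 0.7643 = 0.19360398 + 0.07643000 = 0.27003398
  P(H|E) = 0.19360398 / 0.27003398 = 0.7170

Update 2:
  P(E) = 0.8214 × 0.7170 + 0.1000 × 0.2830 = 0.58894380 + 0.02830000 = 0.61724380
  P(H|E) = 0.58894380 / 0.61724380 = 0.9542

Final posterior: 0.9542


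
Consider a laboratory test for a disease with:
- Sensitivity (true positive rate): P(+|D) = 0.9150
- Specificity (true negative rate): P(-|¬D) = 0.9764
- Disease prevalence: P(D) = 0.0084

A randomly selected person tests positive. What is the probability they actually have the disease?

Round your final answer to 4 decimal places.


Let D = has disease, + = positive test

Given:
- P(D) = 0.0084 (prevalence)
- P(+|D) = 0.9150 (sensitivity)
- P(-|¬D) = 0.9764 (specificity)
- P(+|¬D) = 0.0236 (false positive rate = 1 - specificity)

Step 1: Find P(+)
P(+) = P(+|D)P(D) + P(+|¬D)P(¬D)
     = 0.9150 × 0.0084 + 0.0236 × 0.9916
     = 0.00768600 + 0.02340176
     = 0.03108776

Step 2: Apply Bayes' theorem for P(D|+)
P(D|+) = P(+|D)P(D) / P(+)
       = 0.00768600 / 0.03108776
       = 0.2472


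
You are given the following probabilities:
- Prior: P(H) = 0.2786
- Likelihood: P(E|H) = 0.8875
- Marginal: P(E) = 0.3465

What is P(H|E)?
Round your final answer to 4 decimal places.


Using Bayes' theorem:

P(H|E) = P(E|H) × P(H) / P(E)
       = 0.8875 × 0.2786 / 0.3465
       = 0.24725750 / 0.3465
       = 0.7136

The evidence strengthens our belief in H.
Prior: 0.2786 → Posterior: 0.7136


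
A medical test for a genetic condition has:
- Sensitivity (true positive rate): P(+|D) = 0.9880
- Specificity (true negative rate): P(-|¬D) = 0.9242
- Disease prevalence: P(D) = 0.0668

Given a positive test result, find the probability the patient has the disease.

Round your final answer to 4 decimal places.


Let D = has disease, + = positive test

Given:
- P(D) = 0.0668 (prevalence)
- P(+|D) = 0.9880 (sensitivity)
- P(-|¬D) = 0.9242 (specificity)
- P(+|¬D) = 0.0758 (false positive rate = 1 - specificity)

Step 1: Find P(+)
P(+) = P(+|D)P(D) + P(+|¬D)P(¬D)
     = 0.9880 × 0.0668 + 0.0758 × 0.9332
     = 0.06599840 + 0.07073656
     = 0.13673496

Step 2: Apply Bayes' theorem for P(D|+)
P(D|+) = P(+|D)P(D) / P(+)
       = 0.06599840 / 0.13673496
       = 0.4827


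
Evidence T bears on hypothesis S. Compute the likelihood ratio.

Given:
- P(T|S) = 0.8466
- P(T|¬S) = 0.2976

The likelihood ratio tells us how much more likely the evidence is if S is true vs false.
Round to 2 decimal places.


Likelihood Ratio (LR) = P(T|S) / P(T|¬S)

LR = 0.8466 / 0.2976
   = 2.84

The evidence is 2.84 times more likely if S is true than if S is false.
Since LR > 1, the evidence supports S over ¬S.


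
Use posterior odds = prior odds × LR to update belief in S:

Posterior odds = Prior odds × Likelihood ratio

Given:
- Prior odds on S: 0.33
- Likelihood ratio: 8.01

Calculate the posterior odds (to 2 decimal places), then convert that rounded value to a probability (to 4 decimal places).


Step 1: Calculate posterior odds
Posterior odds = Prior odds × LR
               = 0.33 × 8.01
               = 2.64

Step 2: Convert to probability
P(S|E) = Posterior odds / (1 + Posterior odds)
       = 2.64 / (1 + 2.64)
       = 2.64 / 3.64
       = 0.7253

The evidence increased P(S) from 0.2481 to 0.7253.


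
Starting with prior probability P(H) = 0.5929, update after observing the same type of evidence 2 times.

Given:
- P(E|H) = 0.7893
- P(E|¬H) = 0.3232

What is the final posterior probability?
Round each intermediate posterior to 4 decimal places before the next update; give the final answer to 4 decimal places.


Sequential Bayesian updating:

Initial prior: P(H) = 0.5929

Update 1:
  P(E) = 0.7893 × 0.5929 + 0.3232 × 0.4071 = 0.46797597 + 0.13157472 = 0.59955069
  P(H|E) = 0.46797597 / 0.59955069 = 0.7805

Update 2:
  P(E) = 0.7893 × 0.7805 + 0.3232 × 0.2195 = 0.61604865 + 0.07094240 = 0.68699105
  P(H|E) = 0.61604865 / 0.68699105 = 0.8967

Final posterior: 0.8967


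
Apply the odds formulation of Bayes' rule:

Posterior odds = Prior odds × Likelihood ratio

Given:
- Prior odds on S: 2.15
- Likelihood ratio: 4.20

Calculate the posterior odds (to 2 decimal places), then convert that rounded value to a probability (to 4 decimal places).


Step 1: Calculate posterior odds
Posterior odds = Prior odds × LR
               = 2.15 × 4.20
               = 9.03

Step 2: Convert to probability
P(S|E) = Posterior odds / (1 + Posterior odds)
       = 9.03 / (1 + 9.03)
       = 9.03 / 10.03
       = 0.9003

The evidence increased P(S) from 0.6825 to 0.9003.


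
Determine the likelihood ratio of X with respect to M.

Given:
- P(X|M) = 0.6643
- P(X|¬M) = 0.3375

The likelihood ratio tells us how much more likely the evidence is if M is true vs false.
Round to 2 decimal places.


Likelihood Ratio (LR) = P(X|M) / P(X|¬M)

LR = 0.6643 / 0.3375
   = 1.97

The evidence is 1.97 times more likely if M is true than if M is false.
Because LR exceeds 1, X is evidence for M.


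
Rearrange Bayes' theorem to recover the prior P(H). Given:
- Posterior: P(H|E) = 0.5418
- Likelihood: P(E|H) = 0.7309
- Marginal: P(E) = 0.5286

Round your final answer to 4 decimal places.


From Bayes' theorem: P(H|E) = P(E|H) × P(H) / P(E)

Rearranging for P(H):
P(H) = P(H|E) × P(E) / P(E|H)
     = 0.5418 × 0.5286 / 0.7309
     = 0.28639548 / 0.7309
     = 0.3918


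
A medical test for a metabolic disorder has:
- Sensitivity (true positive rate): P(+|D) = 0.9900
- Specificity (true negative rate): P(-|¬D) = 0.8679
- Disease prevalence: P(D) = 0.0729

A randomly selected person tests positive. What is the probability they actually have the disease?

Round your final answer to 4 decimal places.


Let D = has disease, + = positive test

Given:
- P(D) = 0.0729 (prevalence)
- P(+|D) = 0.9900 (sensitivity)
- P(-|¬D) = 0.8679 (specificity)
- P(+|¬D) = 0.1321 (false positive rate = 1 - specificity)

Step 1: Find P(+)
P(+) = P(+|D)P(D) + P(+|¬D)P(¬D)
     = 0.9900 × 0.0729 + 0.1321 × 0.9271
     = 0.07217100 + 0.12246991
     = 0.19464091

Step 2: Apply Bayes' theorem for P(D|+)
P(D|+) = P(+|D)P(D) / P(+)
       = 0.07217100 / 0.19464091
       = 0.3708


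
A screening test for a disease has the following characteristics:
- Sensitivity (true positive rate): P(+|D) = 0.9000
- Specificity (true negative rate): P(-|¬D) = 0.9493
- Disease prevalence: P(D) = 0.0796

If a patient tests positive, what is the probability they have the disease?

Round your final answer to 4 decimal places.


Let D = has disease, + = positive test

Given:
- P(D) = 0.0796 (prevalence)
- P(+|D) = 0.9000 (sensitivity)
- P(-|¬D) = 0.9493 (specificity)
- P(+|¬D) = 0.0507 (false positive rate = 1 - specificity)

Step 1: Find P(+)
P(+) = P(+|D)P(D) + P(+|¬D)P(¬D)
     = 0.9000 × 0.0796 + 0.0507 × 0.9204
     = 0.07164000 + 0.04666428
     = 0.11830428

Step 2: Apply Bayes' theorem for P(D|+)
P(D|+) = P(+|D)P(D) / P(+)
       = 0.07164000 / 0.11830428
       = 0.6056


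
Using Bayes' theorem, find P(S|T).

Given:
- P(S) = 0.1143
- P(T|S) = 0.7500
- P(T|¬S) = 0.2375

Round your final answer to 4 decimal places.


Bayes' theorem: P(S|T) = P(T|S) × P(S) / P(T)

Step 1: Calculate P(T) using law of total probability
P(T) = P(T|S)P(S) + P(T|¬S)P(¬S)
     = 0.7500 × 0.1143 + 0.2375 × 0.8857
     = 0.08572500 + 0.21035375
     = 0.29607875

Step 2: Apply Bayes' theorem
P(S|T) = P(T|S) × P(S) / P(T)
       = 0.08572500 / 0.29607875
       = 0.2895


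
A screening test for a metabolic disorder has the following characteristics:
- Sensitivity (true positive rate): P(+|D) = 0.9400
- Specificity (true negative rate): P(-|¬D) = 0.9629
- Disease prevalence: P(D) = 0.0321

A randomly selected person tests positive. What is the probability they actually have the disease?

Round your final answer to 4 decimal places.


Let D = has disease, + = positive test

Given:
- P(D) = 0.0321 (prevalence)
- P(+|D) = 0.9400 (sensitivity)
- P(-|¬D) = 0.9629 (specificity)
- P(+|¬D) = 0.0371 (false positive rate = 1 - specificity)

Step 1: Find P(+)
P(+) = P(+|D)P(D) + P(+|¬D)P(¬D)
     = 0.9400 × 0.0321 + 0.0371 × 0.9679
     = 0.03017400 + 0.03590909
     = 0.06608309

Step 2: Apply Bayes' theorem for P(D|+)
P(D|+) = P(+|D)P(D) / P(+)
       = 0.03017400 / 0.06608309
       = 0.4566


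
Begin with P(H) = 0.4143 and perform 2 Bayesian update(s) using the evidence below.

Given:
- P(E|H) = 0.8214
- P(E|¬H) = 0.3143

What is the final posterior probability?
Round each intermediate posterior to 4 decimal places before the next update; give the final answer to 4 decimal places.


Sequential Bayesian updating:

Initial prior: P(H) = 0.4143

Update 1:
  P(E) = 0.8214 × 0.4143 + 0.3143 × 0.5857 = 0.34030602 + 0.18408551 = 0.52439153
  P(H|E) = 0.34030602 / 0.52439153 = 0.6490

Update 2:
  P(E) = 0.8214 × 0.6490 + 0.3143 × 0.3510 = 0.53308860 + 0.11031930 = 0.64340790
  P(H|E) = 0.53308860 / 0.64340790 = 0.8285

Final posterior: 0.8285


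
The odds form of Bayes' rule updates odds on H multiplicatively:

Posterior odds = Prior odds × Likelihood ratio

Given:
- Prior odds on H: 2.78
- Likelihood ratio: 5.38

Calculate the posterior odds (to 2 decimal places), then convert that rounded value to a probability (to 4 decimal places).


Step 1: Calculate posterior odds
Posterior odds = Prior odds × LR
               = 2.78 × 5.38
               = 14.96

Step 2: Convert to probability
P(H|E) = Posterior odds / (1 + Posterior odds)
       = 14.96 / (1 + 14.96)
       = 14.96 / 15.96
       = 0.9373

The evidence increased P(H) from 0.7354 to 0.9373.


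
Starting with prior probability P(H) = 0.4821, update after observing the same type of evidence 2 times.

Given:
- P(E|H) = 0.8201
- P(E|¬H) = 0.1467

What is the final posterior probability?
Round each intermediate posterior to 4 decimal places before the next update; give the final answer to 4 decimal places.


Sequential Bayesian updating:

Initial prior: P(H) = 0.4821

Update 1:
  P(E) = 0.8201 × 0.4821 + 0.1467 × 0.5179 = 0.39537021 + 0.07597593 = 0.47134614
  P(H|E) = 0.39537021 / 0.47134614 = 0.8388

Update 2:
  P(E) = 0.8201 × 0.8388 + 0.1467 × 0.1612 = 0.68789988 + 0.02364804 = 0.71154792
  P(H|E) = 0.68789988 / 0.71154792 = 0.9668

Final posterior: 0.9668


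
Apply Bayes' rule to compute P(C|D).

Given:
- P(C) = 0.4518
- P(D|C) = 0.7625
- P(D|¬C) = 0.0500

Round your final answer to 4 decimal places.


Bayes' theorem: P(C|D) = P(D|C) × P(C) / P(D)

Step 1: Calculate P(D) using law of total probability
P(D) = P(D|C)P(C) + P(D|¬C)P(¬C)
     = 0.7625 × 0.4518 + 0.0500 × 0.5482
     = 0.34449750 + 0.02741000
     = 0.37190750

Step 2: Apply Bayes' theorem
P(C|D) = P(D|C) × P(C) / P(D)
       = 0.34449750 / 0.37190750
       = 0.9263


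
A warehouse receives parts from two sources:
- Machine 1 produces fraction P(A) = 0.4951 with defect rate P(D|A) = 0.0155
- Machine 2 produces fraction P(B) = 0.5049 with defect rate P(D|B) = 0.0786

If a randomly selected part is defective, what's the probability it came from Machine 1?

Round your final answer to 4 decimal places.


Let A = from Machine 1, D = defective

Given:
- P(A) = 0.4951, P(B) = 0.5049
- P(D|A) = 0.0155, P(D|B) = 0.0786

Step 1: Find P(D)
P(D) = P(D|A)P(A) + P(D|B)P(B)
     = 0.0155 × 0.4951 + 0.0786 × 0.5049
     = 0.00767405 + 0.03968514
     = 0.04735919

Step 2: Apply Bayes' theorem
P(A|D) = P(D|A)P(A) / P(D)
       = 0.00767405 / 0.04735919
       = 0.1620


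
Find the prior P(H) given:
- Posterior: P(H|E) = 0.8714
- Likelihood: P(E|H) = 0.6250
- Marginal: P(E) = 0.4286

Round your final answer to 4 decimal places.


From Bayes' theorem: P(H|E) = P(E|H) × P(H) / P(E)

Rearranging for P(H):
P(H) = P(H|E) × P(E) / P(E|H)
     = 0.8714 × 0.4286 / 0.6250
     = 0.37348204 / 0.6250
     = 0.5976


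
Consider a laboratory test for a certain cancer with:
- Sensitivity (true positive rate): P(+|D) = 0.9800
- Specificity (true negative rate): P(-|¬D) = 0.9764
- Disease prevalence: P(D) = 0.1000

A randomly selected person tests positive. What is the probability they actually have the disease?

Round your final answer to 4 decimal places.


Let D = has disease, + = positive test

Given:
- P(D) = 0.1000 (prevalence)
- P(+|D) = 0.9800 (sensitivity)
- P(-|¬D) = 0.9764 (specificity)
- P(+|¬D) = 0.0236 (false positive rate = 1 - specificity)

Step 1: Find P(+)
P(+) = P(+|D)P(D) + P(+|¬D)P(¬D)
     = 0.9800 × 0.1000 + 0.0236 × 0.9000
     = 0.09800000 + 0.02124000
     = 0.11924000

Step 2: Apply Bayes' theorem for P(D|+)
P(D|+) = P(+|D)P(D) / P(+)
       = 0.09800000 / 0.11924000
       = 0.8219


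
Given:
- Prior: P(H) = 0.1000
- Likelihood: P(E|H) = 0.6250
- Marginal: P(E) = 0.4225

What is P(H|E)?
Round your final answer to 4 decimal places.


Using Bayes' theorem:

P(H|E) = P(E|H) × P(H) / P(E)
       = 0.6250 × 0.1000 / 0.4225
       = 0.06250000 / 0.4225
       = 0.1479

The evidence strengthens our belief in H.
Prior: 0.1000 → Posterior: 0.1479


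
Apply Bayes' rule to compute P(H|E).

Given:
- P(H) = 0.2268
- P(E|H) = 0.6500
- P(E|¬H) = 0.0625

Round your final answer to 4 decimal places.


Bayes' theorem: P(H|E) = P(E|H) × P(H) / P(E)

Step 1: Calculate P(E) using law of total probability
P(E) = P(E|H)P(H) + P(E|¬H)P(¬H)
     = 0.6500 × 0.2268 + 0.0625 × 0.7732
     = 0.14742000 + 0.04832500
     = 0.19574500

Step 2: Apply Bayes' theorem
P(H|E) = P(E|H) × P(H) / P(E)
       = 0.14742000 / 0.19574500
       = 0.7531


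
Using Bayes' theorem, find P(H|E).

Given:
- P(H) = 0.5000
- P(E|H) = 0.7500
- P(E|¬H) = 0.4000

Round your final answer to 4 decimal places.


Bayes' theorem: P(H|E) = P(E|H) × P(H) / P(E)

Step 1: Calculate P(E) using law of total probability
P(E) = P(E|H)P(H) + P(E|¬H)P(¬H)
     = 0.7500 × 0.5000 + 0.4000 × 0.5000
     = 0.37500000 + 0.20000000
     = 0.57500000

Step 2: Apply Bayes' theorem
P(H|E) = P(E|H) × P(H) / P(E)
       = 0.37500000 / 0.57500000
       = 0.6522


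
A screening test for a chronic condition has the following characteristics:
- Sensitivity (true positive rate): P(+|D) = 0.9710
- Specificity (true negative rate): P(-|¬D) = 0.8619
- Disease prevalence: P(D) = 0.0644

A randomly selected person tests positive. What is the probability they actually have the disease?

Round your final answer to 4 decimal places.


Let D = has disease, + = positive test

Given:
- P(D) = 0.0644 (prevalence)
- P(+|D) = 0.9710 (sensitivity)
- P(-|¬D) = 0.8619 (specificity)
- P(+|¬D) = 0.1381 (false positive rate = 1 - specificity)

Step 1: Find P(+)
P(+) = P(+|D)P(D) + P(+|¬D)P(¬D)
     = 0.9710 × 0.0644 + 0.1381 × 0.9356
     = 0.06253240 + 0.12920636
     = 0.19173876

Step 2: Apply Bayes' theorem for P(D|+)
P(D|+) = P(+|D)P(D) / P(+)
       = 0.06253240 / 0.19173876
       = 0.3261


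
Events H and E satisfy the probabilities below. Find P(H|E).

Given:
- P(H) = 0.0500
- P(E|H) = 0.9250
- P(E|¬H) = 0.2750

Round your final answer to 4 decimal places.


Bayes' theorem: P(H|E) = P(E|H) × P(H) / P(E)

Step 1: Calculate P(E) using law of total probability
P(E) = P(E|H)P(H) + P(E|¬H)P(¬H)
     = 0.9250 × 0.0500 + 0.2750 × 0.9500
     = 0.04625000 + 0.26125000
     = 0.30750000

Step 2: Apply Bayes' theorem
P(H|E) = P(E|H) × P(H) / P(E)
       = 0.04625000 / 0.30750000
       = 0.1504


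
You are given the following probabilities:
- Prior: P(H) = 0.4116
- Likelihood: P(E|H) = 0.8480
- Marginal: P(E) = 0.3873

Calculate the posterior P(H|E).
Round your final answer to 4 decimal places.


Using Bayes' theorem:

P(H|E) = P(E|H) × P(H) / P(E)
       = 0.8480 × 0.4116 / 0.3873
       = 0.34903680 / 0.3873
       = 0.9012

The evidence strengthens our belief in H.
Prior: 0.4116 → Posterior: 0.9012


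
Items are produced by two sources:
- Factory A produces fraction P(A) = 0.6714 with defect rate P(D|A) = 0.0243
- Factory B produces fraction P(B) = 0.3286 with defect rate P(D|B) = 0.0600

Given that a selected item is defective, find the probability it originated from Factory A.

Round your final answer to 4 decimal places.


Let A = from Factory A, D = defective

Given:
- P(A) = 0.6714, P(B) = 0.3286
- P(D|A) = 0.0243, P(D|B) = 0.0600

Step 1: Find P(D)
P(D) = P(D|A)P(A) + P(D|B)P(B)
     = 0.0243 × 0.6714 + 0.0600 × 0.3286
     = 0.01631502 + 0.01971600
     = 0.03603102

Step 2: Apply Bayes' theorem
P(A|D) = P(D|A)P(A) / P(D)
       = 0.01631502 / 0.03603102
       = 0.4528


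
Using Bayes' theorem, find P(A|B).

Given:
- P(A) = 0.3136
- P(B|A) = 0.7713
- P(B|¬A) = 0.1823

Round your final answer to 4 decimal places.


Bayes' theorem: P(A|B) = P(B|A) × P(A) / P(B)

Step 1: Calculate P(B) using law of total probability
P(B) = P(B|A)P(A) + P(B|¬A)P(¬A)
     = 0.7713 × 0.3136 + 0.1823 × 0.6864
     = 0.24187968 + 0.12513072
     = 0.36701040

Step 2: Apply Bayes' theorem
P(A|B) = P(B|A) × P(A) / P(B)
       = 0.24187968 / 0.36701040
       = 0.6591


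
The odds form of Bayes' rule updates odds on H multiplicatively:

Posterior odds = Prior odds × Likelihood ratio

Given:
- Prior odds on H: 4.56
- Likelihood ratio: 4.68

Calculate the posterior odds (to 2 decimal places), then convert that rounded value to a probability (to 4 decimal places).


Step 1: Calculate posterior odds
Posterior odds = Prior odds × LR
               = 4.56 × 4.68
               = 21.34

Step 2: Convert to probability
P(H|E) = Posterior odds / (1 + Posterior odds)
       = 21.34 / (1 + 21.34)
       = 21.34 / 22.34
       = 0.9552

The evidence increased P(H) from 0.8201 to 0.9552.


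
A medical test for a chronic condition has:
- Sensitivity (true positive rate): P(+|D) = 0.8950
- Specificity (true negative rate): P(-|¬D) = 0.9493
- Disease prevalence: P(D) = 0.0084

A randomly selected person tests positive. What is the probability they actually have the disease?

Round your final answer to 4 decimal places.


Let D = has disease, + = positive test

Given:
- P(D) = 0.0084 (prevalence)
- P(+|D) = 0.8950 (sensitivity)
- P(-|¬D) = 0.9493 (specificity)
- P(+|¬D) = 0.0507 (false positive rate = 1 - specificity)

Step 1: Find P(+)
P(+) = P(+|D)P(D) + P(+|¬D)P(¬D)
     = 0.8950 × 0.0084 + 0.0507 × 0.9916
     = 0.00751800 + 0.05027412
     = 0.05779212

Step 2: Apply Bayes' theorem for P(D|+)
P(D|+) = P(+|D)P(D) / P(+)
       = 0.00751800 / 0.05779212
       = 0.1301


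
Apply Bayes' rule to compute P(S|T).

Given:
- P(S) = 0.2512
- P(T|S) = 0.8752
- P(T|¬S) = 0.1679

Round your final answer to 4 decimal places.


Bayes' theorem: P(S|T) = P(T|S) × P(S) / P(T)

Step 1: Calculate P(T) using law of total probability
P(T) = P(T|S)P(S) + P(T|¬S)P(¬S)
     = 0.8752 × 0.2512 + 0.1679 × 0.7488
     = 0.21985024 + 0.12572352
     = 0.34557376

Step 2: Apply Bayes' theorem
P(S|T) = P(T|S) × P(S) / P(T)
       = 0.21985024 / 0.34557376
       = 0.6362


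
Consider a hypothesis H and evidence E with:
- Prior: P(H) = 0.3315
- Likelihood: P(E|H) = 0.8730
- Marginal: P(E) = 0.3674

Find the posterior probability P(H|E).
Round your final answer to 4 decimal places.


Using Bayes' theorem:

P(H|E) = P(E|H) × P(H) / P(E)
       = 0.8730 × 0.3315 / 0.3674
       = 0.28939950 / 0.3674
       = 0.7877

The evidence strengthens our belief in H.
Prior: 0.3315 → Posterior: 0.7877


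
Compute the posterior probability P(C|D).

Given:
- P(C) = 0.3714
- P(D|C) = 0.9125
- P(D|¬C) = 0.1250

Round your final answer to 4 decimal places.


Bayes' theorem: P(C|D) = P(D|C) × P(C) / P(D)

Step 1: Calculate P(D) using law of total probability
P(D) = P(D|C)P(C) + P(D|¬C)P(¬C)
     = 0.9125 × 0.3714 + 0.1250 × 0.6286
     = 0.33890250 + 0.07857500
     = 0.41747750

Step 2: Apply Bayes' theorem
P(C|D) = P(D|C) × P(C) / P(D)
       = 0.33890250 / 0.41747750
       = 0.8118


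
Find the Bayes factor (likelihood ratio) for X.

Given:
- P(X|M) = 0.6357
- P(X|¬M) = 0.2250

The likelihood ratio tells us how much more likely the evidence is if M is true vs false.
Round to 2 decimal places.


Likelihood Ratio (LR) = P(X|M) / P(X|¬M)

LR = 0.6357 / 0.2250
   = 2.83

The evidence is 2.83 times more likely if M is true than if M is false.
Because LR exceeds 1, X is evidence for M.


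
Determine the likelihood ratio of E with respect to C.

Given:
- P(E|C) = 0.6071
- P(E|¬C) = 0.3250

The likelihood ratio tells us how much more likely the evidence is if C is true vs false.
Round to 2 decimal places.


Likelihood Ratio (LR) = P(E|C) / P(E|¬C)

LR = 0.6071 / 0.3250
   = 1.87

The evidence is 1.87 times more likely if C is true than if C is false.
LR > 1, so observing E raises the odds in favor of C.


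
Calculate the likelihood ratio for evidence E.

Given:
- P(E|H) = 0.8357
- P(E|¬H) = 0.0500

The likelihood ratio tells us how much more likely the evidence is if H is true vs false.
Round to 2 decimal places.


Likelihood Ratio (LR) = P(E|H) / P(E|¬H)

LR = 0.8357 / 0.0500
   = 16.71

The evidence is 16.71 times more likely if H is true than if H is false.
LR > 1, so observing E raises the odds in favor of H.


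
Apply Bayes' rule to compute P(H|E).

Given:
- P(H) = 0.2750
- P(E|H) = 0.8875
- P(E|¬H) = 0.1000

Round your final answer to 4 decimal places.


Bayes' theorem: P(H|E) = P(E|H) × P(H) / P(E)

Step 1: Calculate P(E) using law of total probability
P(E) = P(E|H)P(H) + P(E|¬H)P(¬H)
     = 0.8875 × 0.2750 + 0.1000 × 0.7250
     = 0.24406250 + 0.07250000
     = 0.31656250

Step 2: Apply Bayes' theorem
P(H|E) = P(E|H) × P(H) / P(E)
       = 0.24406250 / 0.31656250
       = 0.7710


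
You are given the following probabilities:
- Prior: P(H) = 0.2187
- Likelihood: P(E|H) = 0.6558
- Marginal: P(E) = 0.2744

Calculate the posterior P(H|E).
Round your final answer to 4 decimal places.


Using Bayes' theorem:

P(H|E) = P(E|H) × P(H) / P(E)
       = 0.6558 × 0.2187 / 0.2744
       = 0.14342346 / 0.2744
       = 0.5227

The evidence strengthens our belief in H.
Prior: 0.2187 → Posterior: 0.5227


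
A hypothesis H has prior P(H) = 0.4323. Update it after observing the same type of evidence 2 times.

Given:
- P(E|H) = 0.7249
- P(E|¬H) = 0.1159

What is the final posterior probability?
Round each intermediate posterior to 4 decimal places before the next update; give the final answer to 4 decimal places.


Sequential Bayesian updating:

Initial prior: P(H) = 0.4323

Update 1:
  P(E) = 0.7249 × 0.4323 + 0.1159 × 0.5677 = 0.31337427 + 0.06579643 = 0.37917070
  P(H|E) = 0.31337427 / 0.37917070 = 0.8265

Update 2:
  P(E) = 0.7249 × 0.8265 + 0.1159 × 0.1735 = 0.59912985 + 0.02010865 = 0.61923850
  P(H|E) = 0.59912985 / 0.61923850 = 0.9675

Final posterior: 0.9675


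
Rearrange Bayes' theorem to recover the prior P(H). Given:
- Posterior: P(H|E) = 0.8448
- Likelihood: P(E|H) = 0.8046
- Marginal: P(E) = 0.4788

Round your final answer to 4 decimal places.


From Bayes' theorem: P(H|E) = P(E|H) × P(H) / P(E)

Rearranging for P(H):
P(H) = P(H|E) × P(E) / P(E|H)
     = 0.8448 × 0.4788 / 0.8046
     = 0.40449024 / 0.8046
     = 0.5027


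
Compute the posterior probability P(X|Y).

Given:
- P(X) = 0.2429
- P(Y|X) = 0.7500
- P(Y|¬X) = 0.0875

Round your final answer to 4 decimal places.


Bayes' theorem: P(X|Y) = P(Y|X) × P(X) / P(Y)

Step 1: Calculate P(Y) using law of total probability
P(Y) = P(Y|X)P(X) + P(Y|¬X)P(¬X)
     = 0.7500 × 0.2429 + 0.0875 × 0.7571
     = 0.18217500 + 0.06624625
     = 0.24842125

Step 2: Apply Bayes' theorem
P(X|Y) = P(Y|X) × P(X) / P(Y)
       = 0.18217500 / 0.24842125
       = 0.7333


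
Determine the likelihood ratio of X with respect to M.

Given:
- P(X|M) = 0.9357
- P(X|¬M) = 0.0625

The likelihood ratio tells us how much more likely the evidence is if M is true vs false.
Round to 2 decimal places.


Likelihood Ratio (LR) = P(X|M) / P(X|¬M)

LR = 0.9357 / 0.0625
   = 14.97

The evidence is 14.97 times more likely if M is true than if M is false.
Because LR exceeds 1, X is evidence for M.


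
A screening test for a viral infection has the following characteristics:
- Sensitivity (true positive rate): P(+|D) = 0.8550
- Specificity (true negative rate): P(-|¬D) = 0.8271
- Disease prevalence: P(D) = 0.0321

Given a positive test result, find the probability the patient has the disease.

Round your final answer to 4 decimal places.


Let D = has disease, + = positive test

Given:
- P(D) = 0.0321 (prevalence)
- P(+|D) = 0.8550 (sensitivity)
- P(-|¬D) = 0.8271 (specificity)
- P(+|¬D) = 0.1729 (false positive rate = 1 - specificity)

Step 1: Find P(+)
P(+) = P(+|D)P(D) + P(+|¬D)P(¬D)
     = 0.8550 × 0.0321 + 0.1729 × 0.9679
     = 0.02744550 + 0.16734991
     = 0.19479541

Step 2: Apply Bayes' theorem for P(D|+)
P(D|+) = P(+|D)P(D) / P(+)
       = 0.02744550 / 0.19479541
       = 0.1409


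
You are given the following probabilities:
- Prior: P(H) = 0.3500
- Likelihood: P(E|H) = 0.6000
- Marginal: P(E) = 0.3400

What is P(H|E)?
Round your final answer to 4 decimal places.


Using Bayes' theorem:

P(H|E) = P(E|H) × P(H) / P(E)
       = 0.6000 × 0.3500 / 0.3400
       = 0.21000000 / 0.3400
       = 0.6176

The evidence strengthens our belief in H.
Prior: 0.3500 → Posterior: 0.6176


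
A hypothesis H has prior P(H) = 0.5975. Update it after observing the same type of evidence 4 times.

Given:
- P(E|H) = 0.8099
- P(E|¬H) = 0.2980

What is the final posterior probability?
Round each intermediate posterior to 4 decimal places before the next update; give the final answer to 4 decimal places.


Sequential Bayesian updating:

Initial prior: P(H) = 0.5975

Update 1:
  P(E) = 0.8099 × 0.5975 + 0.2980 × 0.4025 = 0.48391525 + 0.11994500 = 0.60386025
  P(H|E) = 0.48391525 / 0.60386025 = 0.8014

Update 2:
  P(E) = 0.8099 × 0.8014 + 0.2980 × 0.1986 = 0.64905386 + 0.05918280 = 0.70823666
  P(H|E) = 0.64905386 / 0.70823666 = 0.9164

Update 3:
  P(E) = 0.8099 × 0.9164 + 0.2980 × 0.0836 = 0.74219236 + 0.02491280 = 0.76710516
  P(H|E) = 0.74219236 / 0.76710516 = 0.9675

Update 4:
  P(E) = 0.8099 × 0.9675 + 0.2980 × 0.0325 = 0.78357825 + 0.00968500 = 0.79326325
  P(H|E) = 0.78357825 / 0.79326325 = 0.9878

Final posterior: 0.9878


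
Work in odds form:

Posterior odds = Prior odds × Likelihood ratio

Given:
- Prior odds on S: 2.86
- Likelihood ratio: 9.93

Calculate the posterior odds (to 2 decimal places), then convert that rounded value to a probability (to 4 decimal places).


Step 1: Calculate posterior odds
Posterior odds = Prior odds × LR
               = 2.86 × 9.93
               = 28.40

Step 2: Convert to probability
P(S|E) = Posterior odds / (1 + Posterior odds)
       = 28.40 / (1 + 28.40)
       = 28.40 / 29.40
       = 0.9660

The evidence increased P(S) from 0.7409 to 0.9660.


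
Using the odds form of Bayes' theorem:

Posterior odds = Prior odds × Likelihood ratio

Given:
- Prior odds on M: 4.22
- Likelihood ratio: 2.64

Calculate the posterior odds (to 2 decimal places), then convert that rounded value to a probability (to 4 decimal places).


Step 1: Calculate posterior odds
Posterior odds = Prior odds × LR
               = 4.22 × 2.64
               = 11.14

Step 2: Convert to probability
P(M|E) = Posterior odds / (1 + Posterior odds)
       = 11.14 / (1 + 11.14)
       = 11.14 / 12.14
       = 0.9176

The evidence increased P(M) from 0.8084 to 0.9176.


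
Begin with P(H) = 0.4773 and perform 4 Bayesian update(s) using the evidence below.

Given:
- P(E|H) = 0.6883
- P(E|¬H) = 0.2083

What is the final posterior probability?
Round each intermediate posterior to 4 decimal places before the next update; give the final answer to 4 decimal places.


Sequential Bayesian updating:

Initial prior: P(H) = 0.4773

Update 1:
  P(E) = 0.6883 × 0.4773 + 0.2083 × 0.5227 = 0.32852559 + 0.10887841 = 0.43740400
  P(H|E) = 0.32852559 / 0.43740400 = 0.7511

Update 2:
  P(E) = 0.6883 × 0.7511 + 0.2083 × 0.2489 = 0.51698213 + 0.05184587 = 0.56882800
  P(H|E) = 0.51698213 / 0.56882800 = 0.9089

Update 3:
  P(E) = 0.6883 × 0.9089 + 0.2083 × 0.0911 = 0.62559587 + 0.01897613 = 0.64457200
  P(H|E) = 0.62559587 / 0.64457200 = 0.9706

Update 4:
  P(E) = 0.6883 × 0.9706 + 0.2083 × 0.0294 = 0.66806398 + 0.00612402 = 0.67418800
  P(H|E) = 0.66806398 / 0.67418800 = 0.9909

Final posterior: 0.9909


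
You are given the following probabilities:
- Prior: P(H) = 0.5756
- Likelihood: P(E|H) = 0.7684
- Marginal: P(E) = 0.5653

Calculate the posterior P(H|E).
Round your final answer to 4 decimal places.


Using Bayes' theorem:

P(H|E) = P(E|H) × P(H) / P(E)
       = 0.7684 × 0.5756 / 0.5653
       = 0.44229104 / 0.5653
       = 0.7824

The evidence strengthens our belief in H.
Prior: 0.5756 → Posterior: 0.7824


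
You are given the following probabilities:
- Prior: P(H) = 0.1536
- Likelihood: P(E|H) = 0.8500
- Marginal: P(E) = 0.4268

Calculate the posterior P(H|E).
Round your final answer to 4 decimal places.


Using Bayes' theorem:

P(H|E) = P(E|H) × P(H) / P(E)
       = 0.8500 × 0.1536 / 0.4268
       = 0.13056000 / 0.4268
       = 0.3059

The evidence strengthens our belief in H.
Prior: 0.1536 → Posterior: 0.3059


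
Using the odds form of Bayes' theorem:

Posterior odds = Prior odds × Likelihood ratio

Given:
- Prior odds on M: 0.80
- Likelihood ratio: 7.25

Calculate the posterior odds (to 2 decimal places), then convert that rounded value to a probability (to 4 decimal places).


Step 1: Calculate posterior odds
Posterior odds = Prior odds × LR
               = 0.80 × 7.25
               = 5.80

Step 2: Convert to probability
P(M|E) = Posterior odds / (1 + Posterior odds)
       = 5.80 / (1 + 5.80)
       = 5.80 / 6.80
       = 0.8529

The evidence increased P(M) from 0.4444 to 0.8529.


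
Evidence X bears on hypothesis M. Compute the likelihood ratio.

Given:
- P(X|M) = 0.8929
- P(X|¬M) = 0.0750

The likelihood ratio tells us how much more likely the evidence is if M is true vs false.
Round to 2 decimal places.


Likelihood Ratio (LR) = P(X|M) / P(X|¬M)

LR = 0.8929 / 0.0750
   = 11.91

The evidence is 11.91 times more likely if M is true than if M is false.
Since LR > 1, the evidence supports M over ¬M.


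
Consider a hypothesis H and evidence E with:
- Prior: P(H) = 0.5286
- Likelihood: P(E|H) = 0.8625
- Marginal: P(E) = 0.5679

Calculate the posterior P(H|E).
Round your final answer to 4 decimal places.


Using Bayes' theorem:

P(H|E) = P(E|H) × P(H) / P(E)
       = 0.8625 × 0.5286 / 0.5679
       = 0.45591750 / 0.5679
       = 0.8028

The evidence strengthens our belief in H.
Prior: 0.5286 → Posterior: 0.8028


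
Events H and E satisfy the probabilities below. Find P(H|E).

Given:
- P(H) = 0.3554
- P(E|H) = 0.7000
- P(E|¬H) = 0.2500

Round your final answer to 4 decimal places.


Bayes' theorem: P(H|E) = P(E|H) × P(H) / P(E)

Step 1: Calculate P(E) using law of total probability
P(E) = P(E|H)P(H) + P(E|¬H)P(¬H)
     = 0.7000 × 0.3554 + 0.2500 × 0.6446
     = 0.24878000 + 0.16115000
     = 0.40993000

Step 2: Apply Bayes' theorem
P(H|E) = P(E|H) × P(H) / P(E)
       = 0.24878000 / 0.40993000
       = 0.6069


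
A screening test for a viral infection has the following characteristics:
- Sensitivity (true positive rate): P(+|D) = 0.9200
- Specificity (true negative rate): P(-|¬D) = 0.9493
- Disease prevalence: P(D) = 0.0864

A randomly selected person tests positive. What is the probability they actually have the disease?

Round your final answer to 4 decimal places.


Let D = has disease, + = positive test

Given:
- P(D) = 0.0864 (prevalence)
- P(+|D) = 0.9200 (sensitivity)
- P(-|¬D) = 0.9493 (specificity)
- P(+|¬D) = 0.0507 (false positive rate = 1 - specificity)

Step 1: Find P(+)
P(+) = P(+|D)P(D) + P(+|¬D)P(¬D)
     = 0.9200 × 0.0864 + 0.0507 × 0.9136
     = 0.07948800 + 0.04631952
     = 0.12580752

Step 2: Apply Bayes' theorem for P(D|+)
P(D|+) = P(+|D)P(D) / P(+)
       = 0.07948800 / 0.12580752
       = 0.6318


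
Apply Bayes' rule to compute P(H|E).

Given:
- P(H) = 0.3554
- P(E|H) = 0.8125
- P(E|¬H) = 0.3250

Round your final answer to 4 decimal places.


Bayes' theorem: P(H|E) = P(E|H) × P(H) / P(E)

Step 1: Calculate P(E) using law of total probability
P(E) = P(E|H)P(H) + P(E|¬H)P(¬H)
     = 0.8125 × 0.3554 + 0.3250 × 0.6446
     = 0.28876250 + 0.20949500
     = 0.49825750

Step 2: Apply Bayes' theorem
P(H|E) = P(E|H) × P(H) / P(E)
       = 0.28876250 / 0.49825750
       = 0.5795


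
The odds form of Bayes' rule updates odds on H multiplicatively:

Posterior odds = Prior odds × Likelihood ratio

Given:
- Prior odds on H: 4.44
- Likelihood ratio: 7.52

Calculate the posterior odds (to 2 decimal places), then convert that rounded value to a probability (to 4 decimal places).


Step 1: Calculate posterior odds
Posterior odds = Prior odds × LR
               = 4.44 × 7.52
               = 33.39

Step 2: Convert to probability
P(H|E) = Posterior odds / (1 + Posterior odds)
       = 33.39 / (1 + 33.39)
       = 33.39 / 34.39
       = 0.9709

The evidence increased P(H) from 0.8162 to 0.9709.


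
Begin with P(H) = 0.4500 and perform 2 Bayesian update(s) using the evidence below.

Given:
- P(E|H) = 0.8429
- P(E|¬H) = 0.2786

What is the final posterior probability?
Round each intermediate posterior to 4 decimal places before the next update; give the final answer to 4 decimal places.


Sequential Bayesian updating:

Initial prior: P(H) = 0.4500

Update 1:
  P(E) = 0.8429 × 0.4500 + 0.2786 × 0.5500 = 0.37930500 + 0.15323000 = 0.53253500
  P(H|E) = 0.37930500 / 0.53253500 = 0.7123

Update 2:
  P(E) = 0.8429 × 0.7123 + 0.2786 × 0.2877 = 0.60039767 + 0.08015322 = 0.68055089
  P(H|E) = 0.60039767 / 0.68055089 = 0.8822

Final posterior: 0.8822


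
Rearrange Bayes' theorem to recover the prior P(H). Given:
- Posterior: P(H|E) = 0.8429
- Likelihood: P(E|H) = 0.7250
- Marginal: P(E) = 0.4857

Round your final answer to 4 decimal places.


From Bayes' theorem: P(H|E) = P(E|H) × P(H) / P(E)

Rearranging for P(H):
P(H) = P(H|E) × P(E) / P(E|H)
     = 0.8429 × 0.4857 / 0.7250
     = 0.40939653 / 0.7250
     = 0.5647
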